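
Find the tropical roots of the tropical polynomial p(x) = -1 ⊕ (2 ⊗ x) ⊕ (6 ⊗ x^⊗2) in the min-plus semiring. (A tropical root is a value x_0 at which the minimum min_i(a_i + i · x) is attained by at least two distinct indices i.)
Roots: {-4, -3}

Each tropical root is a break point of the lower envelope of the lines y = a_i + i · x (there are 3 lines, with slopes 0, 1, ..., 2). Only the lines that attain the minimum somewhere contribute to roots; other lines are dominated. Here the surviving (envelope) indices are i = 2, i = 1, i = 0.
Intersections between consecutive envelope lines give the roots: for adjacent envelope indices i < j the intersection is x = (a_i − a_j) / (j − i). Reading off the sorted break points: {-4, -3}.
Verification: at each break x_0, at least two indices attain the minimum of min_i(a_i + i · x_0).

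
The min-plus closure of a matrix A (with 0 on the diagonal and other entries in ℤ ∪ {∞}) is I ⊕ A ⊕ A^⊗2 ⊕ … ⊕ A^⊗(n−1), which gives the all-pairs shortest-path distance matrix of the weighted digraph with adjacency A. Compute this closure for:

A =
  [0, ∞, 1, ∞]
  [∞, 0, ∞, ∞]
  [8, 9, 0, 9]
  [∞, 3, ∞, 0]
Closure =
  [0, 10, 1, 10]
  [∞, 0, ∞, ∞]
  [8, 9, 0, 9]
  [∞, 3, ∞, 0]

This is the Floyd-Warshall all-pairs shortest-path computation. For each intermediate vertex k = 0, 1, …, 3, update dist[i][j] ← min(dist[i][j], dist[i][k] + dist[k][j]). The final matrix gives, for each (i, j), the minimum total weight of any directed path from i to j (possibly empty when i = j).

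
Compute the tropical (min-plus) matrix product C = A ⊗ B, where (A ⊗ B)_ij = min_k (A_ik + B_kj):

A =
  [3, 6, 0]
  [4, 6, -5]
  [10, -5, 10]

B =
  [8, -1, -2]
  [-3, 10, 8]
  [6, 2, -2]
A ⊗ B =
  [3, 2, -2]
  [1, -3, -7]
  [-8, 5, 3]

Apply the min-plus product entry-by-entry:
  C[0][0] = min over k of (A[0][0] + B[0][0] = 3 + 8 = 11, A[0][1] + B[1][0] = 6 + -3 = 3, A[0][2] + B[2][0] = 0 + 6 = 6) = 3 (attained at k = 1)
  C[0][1] = min over k of (A[0][0] + B[0][1] = 3 + -1 = 2, A[0][1] + B[1][1] = 6 + 10 = 16, A[0][2] + B[2][1] = 0 + 2 = 2) = 2 (attained at k = 0)
  C[0][2] = min over k of (A[0][0] + B[0][2] = 3 + -2 = 1, A[0][1] + B[1][2] = 6 + 8 = 14, A[0][2] + B[2][2] = 0 + -2 = -2) = -2 (attained at k = 2)
  C[1][0] = min over k of (A[1][0] + B[0][0] = 4 + 8 = 12, A[1][1] + B[1][0] = 6 + -3 = 3, A[1][2] + B[2][0] = -5 + 6 = 1) = 1 (attained at k = 2)
  C[1][1] = min over k of (A[1][0] + B[0][1] = 4 + -1 = 3, A[1][1] + B[1][1] = 6 + 10 = 16, A[1][2] + B[2][1] = -5 + 2 = -3) = -3 (attained at k = 2)
  C[1][2] = min over k of (A[1][0] + B[0][2] = 4 + -2 = 2, A[1][1] + B[1][2] = 6 + 8 = 14, A[1][2] + B[2][2] = -5 + -2 = -7) = -7 (attained at k = 2)
  C[2][0] = min over k of (A[2][0] + B[0][0] = 10 + 8 = 18, A[2][1] + B[1][0] = -5 + -3 = -8, A[2][2] + B[2][0] = 10 + 6 = 16) = -8 (attained at k = 1)
  C[2][1] = min over k of (A[2][0] + B[0][1] = 10 + -1 = 9, A[2][1] + B[1][1] = -5 + 10 = 5, A[2][2] + B[2][1] = 10 + 2 = 12) = 5 (attained at k = 1)
  C[2][2] = min over k of (A[2][0] + B[0][2] = 10 + -2 = 8, A[2][1] + B[1][2] = -5 + 8 = 3, A[2][2] + B[2][2] = 10 + -2 = 8) = 3 (attained at k = 1)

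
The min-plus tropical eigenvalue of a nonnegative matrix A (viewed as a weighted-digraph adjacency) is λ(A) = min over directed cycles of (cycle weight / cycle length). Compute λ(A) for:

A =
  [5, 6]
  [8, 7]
λ(A) = 5

Enumerate directed cycles and compute their means (weight / length). Sample:
  cycle 0 → 0: weight = 5, length = 1, mean = 5/1 ≈ 5.000
  cycle 1 → 1: weight = 7, length = 1, mean = 7/1 ≈ 7.000
  cycle 0 → 1 → 0: weight = 14, length = 2, mean = 14/2 ≈ 7.000
  cycle 1 → 0 → 1: weight = 14, length = 2, mean = 14/2 ≈ 7.000
Minimum mean = 5.000, attained e.g. along the cycle 0 → 0 with weight 5 and length 1. So λ(A) = 5/1 = 5.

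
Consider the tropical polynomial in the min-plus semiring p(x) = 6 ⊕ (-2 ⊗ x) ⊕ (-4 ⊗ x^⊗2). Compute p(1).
p(1) = -2

A tropical monomial a ⊗ x^⊗i evaluates to a + i · x. Evaluating each term at x = 1:
  Term 0 contributes 6 + 0 · 1 = 6
  Term 1 contributes -2 + 1 · 1 = -1
  Term 2 contributes -4 + 2 · 1 = -2
p(1) = ⊕ of these = min[6, -1, -2] = -2.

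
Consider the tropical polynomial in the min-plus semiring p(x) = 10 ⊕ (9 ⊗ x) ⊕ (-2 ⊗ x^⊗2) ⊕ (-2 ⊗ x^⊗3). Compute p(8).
p(8) = 10

A tropical monomial a ⊗ x^⊗i evaluates to a + i · x. Evaluating each term at x = 8:
  Term 0 contributes 10 + 0 · 8 = 10
  Term 1 contributes 9 + 1 · 8 = 17
  Term 2 contributes -2 + 2 · 8 = 14
  Term 3 contributes -2 + 3 · 8 = 22
p(8) = ⊕ of these = min[10, 17, 14, 22] = 10.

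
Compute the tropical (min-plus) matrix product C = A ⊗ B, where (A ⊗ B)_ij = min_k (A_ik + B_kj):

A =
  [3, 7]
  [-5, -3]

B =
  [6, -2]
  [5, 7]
A ⊗ B =
  [9, 1]
  [1, -7]

Apply the min-plus product entry-by-entry:
  C[0][0] = min over k of (A[0][0] + B[0][0] = 3 + 6 = 9, A[0][1] + B[1][0] = 7 + 5 = 12) = 9 (attained at k = 0)
  C[0][1] = min over k of (A[0][0] + B[0][1] = 3 + -2 = 1, A[0][1] + B[1][1] = 7 + 7 = 14) = 1 (attained at k = 0)
  C[1][0] = min over k of (A[1][0] + B[0][0] = -5 + 6 = 1, A[1][1] + B[1][0] = -3 + 5 = 2) = 1 (attained at k = 0)
  C[1][1] = min over k of (A[1][0] + B[0][1] = -5 + -2 = -7, A[1][1] + B[1][1] = -3 + 7 = 4) = -7 (attained at k = 0)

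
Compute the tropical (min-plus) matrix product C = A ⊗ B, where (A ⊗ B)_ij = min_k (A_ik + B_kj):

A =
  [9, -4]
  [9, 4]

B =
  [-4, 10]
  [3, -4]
A ⊗ B =
  [-1, -8]
  [5, 0]

Apply the min-plus product entry-by-entry:
  C[0][0] = min over k of (A[0][0] + B[0][0] = 9 + -4 = 5, A[0][1] + B[1][0] = -4 + 3 = -1) = -1 (attained at k = 1)
  C[0][1] = min over k of (A[0][0] + B[0][1] = 9 + 10 = 19, A[0][1] + B[1][1] = -4 + -4 = -8) = -8 (attained at k = 1)
  C[1][0] = min over k of (A[1][0] + B[0][0] = 9 + -4 = 5, A[1][1] + B[1][0] = 4 + 3 = 7) = 5 (attained at k = 0)
  C[1][1] = min over k of (A[1][0] + B[0][1] = 9 + 10 = 19, A[1][1] + B[1][1] = 4 + -4 = 0) = 0 (attained at k = 1)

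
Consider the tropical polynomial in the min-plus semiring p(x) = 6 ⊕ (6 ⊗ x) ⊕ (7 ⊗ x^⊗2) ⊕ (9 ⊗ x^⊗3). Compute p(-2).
p(-2) = 3

A tropical monomial a ⊗ x^⊗i evaluates to a + i · x. Evaluating each term at x = -2:
  Term 0 contributes 6 + 0 · -2 = 6
  Term 1 contributes 6 + 1 · -2 = 4
  Term 2 contributes 7 + 2 · -2 = 3
  Term 3 contributes 9 + 3 · -2 = 3
p(-2) = ⊕ of these = min[6, 4, 3, 3] = 3.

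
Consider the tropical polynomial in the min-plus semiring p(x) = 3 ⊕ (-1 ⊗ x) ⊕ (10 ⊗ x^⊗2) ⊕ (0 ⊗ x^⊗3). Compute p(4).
p(4) = 3

A tropical monomial a ⊗ x^⊗i evaluates to a + i · x. Evaluating each term at x = 4:
  Term 0 contributes 3 + 0 · 4 = 3
  Term 1 contributes -1 + 1 · 4 = 3
  Term 2 contributes 10 + 2 · 4 = 18
  Term 3 contributes 0 + 3 · 4 = 12
p(4) = ⊕ of these = min[3, 3, 18, 12] = 3.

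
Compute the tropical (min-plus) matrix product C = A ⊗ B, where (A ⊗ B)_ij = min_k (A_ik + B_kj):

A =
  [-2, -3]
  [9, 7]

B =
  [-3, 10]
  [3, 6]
A ⊗ B =
  [-5, 3]
  [6, 13]

Apply the min-plus product entry-by-entry:
  C[0][0] = min over k of (A[0][0] + B[0][0] = -2 + -3 = -5, A[0][1] + B[1][0] = -3 + 3 = 0) = -5 (attained at k = 0)
  C[0][1] = min over k of (A[0][0] + B[0][1] = -2 + 10 = 8, A[0][1] + B[1][1] = -3 + 6 = 3) = 3 (attained at k = 1)
  C[1][0] = min over k of (A[1][0] + B[0][0] = 9 + -3 = 6, A[1][1] + B[1][0] = 7 + 3 = 10) = 6 (attained at k = 0)
  C[1][1] = min over k of (A[1][0] + B[0][1] = 9 + 10 = 19, A[1][1] + B[1][1] = 7 + 6 = 13) = 13 (attained at k = 1)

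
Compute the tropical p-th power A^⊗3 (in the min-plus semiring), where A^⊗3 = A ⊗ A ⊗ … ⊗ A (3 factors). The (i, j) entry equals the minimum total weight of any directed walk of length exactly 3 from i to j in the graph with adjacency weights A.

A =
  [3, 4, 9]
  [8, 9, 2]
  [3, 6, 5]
A^⊗3 =
  [9, 10, 9]
  [8, 9, 10]
  [9, 10, 9]

Each entry (A^⊗3)_ij equals the minimum over all length-3 walks i = v_0 → v_1 → … → v_3 = j of Σ_t A[v_t][v_{t+1}]. For example, for (i, j) = (0, 2) we minimise over 9 possible intermediate vertex sequences; the minimum is 9, attained along the walk 0 → 0 → 1 → 2.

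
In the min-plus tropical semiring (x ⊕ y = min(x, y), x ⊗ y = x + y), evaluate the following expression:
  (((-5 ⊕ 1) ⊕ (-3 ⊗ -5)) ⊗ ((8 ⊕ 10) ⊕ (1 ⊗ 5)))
(((-5 ⊕ 1) ⊕ (-3 ⊗ -5)) ⊗ ((8 ⊕ 10) ⊕ (1 ⊗ 5))) = -2

Expand innermost to outermost. Recall ⊕ takes the minimum of its arguments and ⊗ takes their sum. Working out the expression (((-5 ⊕ 1) ⊕ (-3 ⊗ -5)) ⊗ ((8 ⊕ 10) ⊕ (1 ⊗ 5))) gives -2.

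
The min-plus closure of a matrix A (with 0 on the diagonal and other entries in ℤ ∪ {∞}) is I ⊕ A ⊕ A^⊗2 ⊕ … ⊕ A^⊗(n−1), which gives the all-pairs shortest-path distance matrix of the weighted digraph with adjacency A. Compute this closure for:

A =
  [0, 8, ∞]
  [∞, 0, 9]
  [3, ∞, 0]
Closure =
  [0, 8, 17]
  [12, 0, 9]
  [3, 11, 0]

This is the Floyd-Warshall all-pairs shortest-path computation. For each intermediate vertex k = 0, 1, …, 2, update dist[i][j] ← min(dist[i][j], dist[i][k] + dist[k][j]). The final matrix gives, for each (i, j), the minimum total weight of any directed path from i to j (possibly empty when i = j).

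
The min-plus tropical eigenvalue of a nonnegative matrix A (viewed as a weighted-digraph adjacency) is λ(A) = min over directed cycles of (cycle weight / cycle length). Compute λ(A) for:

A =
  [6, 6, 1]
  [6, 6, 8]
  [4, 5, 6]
λ(A) = 5/2

Enumerate directed cycles and compute their means (weight / length). Sample:
  cycle 0 → 0: weight = 6, length = 1, mean = 6/1 ≈ 6.000
  cycle 1 → 1: weight = 6, length = 1, mean = 6/1 ≈ 6.000
  cycle 2 → 2: weight = 6, length = 1, mean = 6/1 ≈ 6.000
  cycle 0 → 1 → 0: weight = 12, length = 2, mean = 12/2 ≈ 6.000
  cycle 0 → 2 → 0: weight = 5, length = 2, mean = 5/2 ≈ 2.500
  cycle 1 → 0 → 1: weight = 12, length = 2, mean = 12/2 ≈ 6.000
Minimum mean = 2.500, attained e.g. along the cycle 0 → 2 → 0 with weight 5 and length 2. So λ(A) = 5/2 = 5/2.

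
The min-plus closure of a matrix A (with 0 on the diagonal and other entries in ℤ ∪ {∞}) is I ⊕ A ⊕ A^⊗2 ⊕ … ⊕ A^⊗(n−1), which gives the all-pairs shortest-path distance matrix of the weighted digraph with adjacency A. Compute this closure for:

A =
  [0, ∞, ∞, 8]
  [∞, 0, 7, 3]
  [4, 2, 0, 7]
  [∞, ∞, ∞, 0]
Closure =
  [0, ∞, ∞, 8]
  [11, 0, 7, 3]
  [4, 2, 0, 5]
  [∞, ∞, ∞, 0]

This is the Floyd-Warshall all-pairs shortest-path computation. For each intermediate vertex k = 0, 1, …, 3, update dist[i][j] ← min(dist[i][j], dist[i][k] + dist[k][j]). The final matrix gives, for each (i, j), the minimum total weight of any directed path from i to j (possibly empty when i = j).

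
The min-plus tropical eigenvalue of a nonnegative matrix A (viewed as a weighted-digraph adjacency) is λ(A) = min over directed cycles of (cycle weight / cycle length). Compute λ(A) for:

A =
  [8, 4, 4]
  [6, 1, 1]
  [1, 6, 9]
λ(A) = 1

Enumerate directed cycles and compute their means (weight / length). Sample:
  cycle 0 → 0: weight = 8, length = 1, mean = 8/1 ≈ 8.000
  cycle 1 → 1: weight = 1, length = 1, mean = 1/1 ≈ 1.000
  cycle 2 → 2: weight = 9, length = 1, mean = 9/1 ≈ 9.000
  cycle 0 → 1 → 0: weight = 10, length = 2, mean = 10/2 ≈ 5.000
  cycle 0 → 2 → 0: weight = 5, length = 2, mean = 5/2 ≈ 2.500
  cycle 1 → 0 → 1: weight = 10, length = 2, mean = 10/2 ≈ 5.000
Minimum mean = 1.000, attained e.g. along the cycle 1 → 1 with weight 1 and length 1. So λ(A) = 1/1 = 1.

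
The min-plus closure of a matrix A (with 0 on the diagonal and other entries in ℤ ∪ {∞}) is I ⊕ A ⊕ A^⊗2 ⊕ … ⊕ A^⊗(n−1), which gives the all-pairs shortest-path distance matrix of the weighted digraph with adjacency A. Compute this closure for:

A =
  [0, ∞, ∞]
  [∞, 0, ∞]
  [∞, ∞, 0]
Closure =
  [0, ∞, ∞]
  [∞, 0, ∞]
  [∞, ∞, 0]

This is the Floyd-Warshall all-pairs shortest-path computation. For each intermediate vertex k = 0, 1, …, 2, update dist[i][j] ← min(dist[i][j], dist[i][k] + dist[k][j]). The final matrix gives, for each (i, j), the minimum total weight of any directed path from i to j (possibly empty when i = j).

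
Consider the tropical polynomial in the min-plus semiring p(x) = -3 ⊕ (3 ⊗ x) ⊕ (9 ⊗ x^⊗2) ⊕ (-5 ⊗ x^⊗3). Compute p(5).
p(5) = -3

A tropical monomial a ⊗ x^⊗i evaluates to a + i · x. Evaluating each term at x = 5:
  Term 0 contributes -3 + 0 · 5 = -3
  Term 1 contributes 3 + 1 · 5 = 8
  Term 2 contributes 9 + 2 · 5 = 19
  Term 3 contributes -5 + 3 · 5 = 10
p(5) = ⊕ of these = min[-3, 8, 19, 10] = -3.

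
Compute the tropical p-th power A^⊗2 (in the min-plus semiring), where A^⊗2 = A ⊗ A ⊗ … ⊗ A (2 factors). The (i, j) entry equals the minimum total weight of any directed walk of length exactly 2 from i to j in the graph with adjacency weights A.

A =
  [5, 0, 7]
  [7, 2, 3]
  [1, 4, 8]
A^⊗2 =
  [7, 2, 3]
  [4, 4, 5]
  [6, 1, 7]

Each entry (A^⊗2)_ij equals the minimum over all length-2 walks i = v_0 → v_1 → … → v_2 = j of Σ_t A[v_t][v_{t+1}]. For example, for (i, j) = (0, 2) we minimise over 3 possible intermediate vertex sequences; the minimum is 3, attained along the walk 0 → 1 → 2.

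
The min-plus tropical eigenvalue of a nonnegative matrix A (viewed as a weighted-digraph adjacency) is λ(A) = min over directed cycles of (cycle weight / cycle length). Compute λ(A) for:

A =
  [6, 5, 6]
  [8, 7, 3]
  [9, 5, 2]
λ(A) = 2

Enumerate directed cycles and compute their means (weight / length). Sample:
  cycle 0 → 0: weight = 6, length = 1, mean = 6/1 ≈ 6.000
  cycle 1 → 1: weight = 7, length = 1, mean = 7/1 ≈ 7.000
  cycle 2 → 2: weight = 2, length = 1, mean = 2/1 ≈ 2.000
  cycle 0 → 1 → 0: weight = 13, length = 2, mean = 13/2 ≈ 6.500
  cycle 0 → 2 → 0: weight = 15, length = 2, mean = 15/2 ≈ 7.500
  cycle 1 → 0 → 1: weight = 13, length = 2, mean = 13/2 ≈ 6.500
Minimum mean = 2.000, attained e.g. along the cycle 2 → 2 with weight 2 and length 1. So λ(A) = 2/1 = 2.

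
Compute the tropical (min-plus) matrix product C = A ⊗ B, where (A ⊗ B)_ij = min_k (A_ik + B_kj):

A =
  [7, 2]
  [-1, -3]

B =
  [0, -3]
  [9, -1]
A ⊗ B =
  [7, 1]
  [-1, -4]

Apply the min-plus product entry-by-entry:
  C[0][0] = min over k of (A[0][0] + B[0][0] = 7 + 0 = 7, A[0][1] + B[1][0] = 2 + 9 = 11) = 7 (attained at k = 0)
  C[0][1] = min over k of (A[0][0] + B[0][1] = 7 + -3 = 4, A[0][1] + B[1][1] = 2 + -1 = 1) = 1 (attained at k = 1)
  C[1][0] = min over k of (A[1][0] + B[0][0] = -1 + 0 = -1, A[1][1] + B[1][0] = -3 + 9 = 6) = -1 (attained at k = 0)
  C[1][1] = min over k of (A[1][0] + B[0][1] = -1 + -3 = -4, A[1][1] + B[1][1] = -3 + -1 = -4) = -4 (attained at k = 0)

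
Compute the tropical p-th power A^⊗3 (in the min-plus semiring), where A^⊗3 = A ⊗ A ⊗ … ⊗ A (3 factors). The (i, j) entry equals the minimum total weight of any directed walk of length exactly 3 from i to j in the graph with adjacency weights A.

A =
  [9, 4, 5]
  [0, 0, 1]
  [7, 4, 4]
A^⊗3 =
  [4, 4, 5]
  [0, 0, 1]
  [4, 4, 5]

Each entry (A^⊗3)_ij equals the minimum over all length-3 walks i = v_0 → v_1 → … → v_3 = j of Σ_t A[v_t][v_{t+1}]. For example, for (i, j) = (0, 2) we minimise over 9 possible intermediate vertex sequences; the minimum is 5, attained along the walk 0 → 1 → 1 → 2.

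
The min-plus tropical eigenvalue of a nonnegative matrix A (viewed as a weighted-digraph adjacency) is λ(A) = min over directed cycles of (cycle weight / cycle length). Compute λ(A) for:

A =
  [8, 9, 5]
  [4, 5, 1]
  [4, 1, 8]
λ(A) = 1

Enumerate directed cycles and compute their means (weight / length). Sample:
  cycle 0 → 0: weight = 8, length = 1, mean = 8/1 ≈ 8.000
  cycle 1 → 1: weight = 5, length = 1, mean = 5/1 ≈ 5.000
  cycle 2 → 2: weight = 8, length = 1, mean = 8/1 ≈ 8.000
  cycle 0 → 1 → 0: weight = 13, length = 2, mean = 13/2 ≈ 6.500
  cycle 0 → 2 → 0: weight = 9, length = 2, mean = 9/2 ≈ 4.500
  cycle 1 → 0 → 1: weight = 13, length = 2, mean = 13/2 ≈ 6.500
Minimum mean = 1.000, attained e.g. along the cycle 1 → 2 → 1 with weight 2 and length 2. So λ(A) = 2/2 = 1.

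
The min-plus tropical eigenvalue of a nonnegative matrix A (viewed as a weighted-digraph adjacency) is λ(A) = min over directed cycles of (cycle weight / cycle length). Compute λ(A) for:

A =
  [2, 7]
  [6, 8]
λ(A) = 2

Enumerate directed cycles and compute their means (weight / length). Sample:
  cycle 0 → 0: weight = 2, length = 1, mean = 2/1 ≈ 2.000
  cycle 1 → 1: weight = 8, length = 1, mean = 8/1 ≈ 8.000
  cycle 0 → 1 → 0: weight = 13, length = 2, mean = 13/2 ≈ 6.500
  cycle 1 → 0 → 1: weight = 13, length = 2, mean = 13/2 ≈ 6.500
Minimum mean = 2.000, attained e.g. along the cycle 0 → 0 with weight 2 and length 1. So λ(A) = 2/1 = 2.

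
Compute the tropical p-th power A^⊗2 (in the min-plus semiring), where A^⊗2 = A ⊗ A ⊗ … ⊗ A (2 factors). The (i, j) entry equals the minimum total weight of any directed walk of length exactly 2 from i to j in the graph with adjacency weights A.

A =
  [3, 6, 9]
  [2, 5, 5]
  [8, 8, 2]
A^⊗2 =
  [6, 9, 11]
  [5, 8, 7]
  [10, 10, 4]

Each entry (A^⊗2)_ij equals the minimum over all length-2 walks i = v_0 → v_1 → … → v_2 = j of Σ_t A[v_t][v_{t+1}]. For example, for (i, j) = (0, 2) we minimise over 3 possible intermediate vertex sequences; the minimum is 11, attained along the walk 0 → 1 → 2.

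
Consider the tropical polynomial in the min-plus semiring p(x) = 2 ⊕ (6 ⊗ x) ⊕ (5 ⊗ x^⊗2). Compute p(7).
p(7) = 2

A tropical monomial a ⊗ x^⊗i evaluates to a + i · x. Evaluating each term at x = 7:
  Term 0 contributes 2 + 0 · 7 = 2
  Term 1 contributes 6 + 1 · 7 = 13
  Term 2 contributes 5 + 2 · 7 = 19
p(7) = ⊕ of these = min[2, 13, 19] = 2.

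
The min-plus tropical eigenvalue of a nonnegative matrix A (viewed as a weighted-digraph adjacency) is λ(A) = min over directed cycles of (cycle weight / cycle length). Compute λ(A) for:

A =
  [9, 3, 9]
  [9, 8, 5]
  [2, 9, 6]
λ(A) = 10/3

Enumerate directed cycles and compute their means (weight / length). Sample:
  cycle 0 → 0: weight = 9, length = 1, mean = 9/1 ≈ 9.000
  cycle 1 → 1: weight = 8, length = 1, mean = 8/1 ≈ 8.000
  cycle 2 → 2: weight = 6, length = 1, mean = 6/1 ≈ 6.000
  cycle 0 → 1 → 0: weight = 12, length = 2, mean = 12/2 ≈ 6.000
  cycle 0 → 2 → 0: weight = 11, length = 2, mean = 11/2 ≈ 5.500
  cycle 1 → 0 → 1: weight = 12, length = 2, mean = 12/2 ≈ 6.000
Minimum mean = 3.333, attained e.g. along the cycle 0 → 1 → 2 → 0 with weight 10 and length 3. So λ(A) = 10/3 = 10/3.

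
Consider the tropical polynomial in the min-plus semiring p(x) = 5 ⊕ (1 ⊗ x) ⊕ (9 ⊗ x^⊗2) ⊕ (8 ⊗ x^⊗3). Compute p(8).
p(8) = 5

A tropical monomial a ⊗ x^⊗i evaluates to a + i · x. Evaluating each term at x = 8:
  Term 0 contributes 5 + 0 · 8 = 5
  Term 1 contributes 1 + 1 · 8 = 9
  Term 2 contributes 9 + 2 · 8 = 25
  Term 3 contributes 8 + 3 · 8 = 32
p(8) = ⊕ of these = min[5, 9, 25, 32] = 5.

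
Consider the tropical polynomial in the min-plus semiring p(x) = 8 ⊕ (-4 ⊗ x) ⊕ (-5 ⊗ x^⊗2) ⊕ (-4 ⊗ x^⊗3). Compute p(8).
p(8) = 4

A tropical monomial a ⊗ x^⊗i evaluates to a + i · x. Evaluating each term at x = 8:
  Term 0 contributes 8 + 0 · 8 = 8
  Term 1 contributes -4 + 1 · 8 = 4
  Term 2 contributes -5 + 2 · 8 = 11
  Term 3 contributes -4 + 3 · 8 = 20
p(8) = ⊕ of these = min[8, 4, 11, 20] = 4.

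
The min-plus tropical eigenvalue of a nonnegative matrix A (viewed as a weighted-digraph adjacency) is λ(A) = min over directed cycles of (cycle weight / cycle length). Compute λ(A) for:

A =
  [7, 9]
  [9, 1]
λ(A) = 1

Enumerate directed cycles and compute their means (weight / length). Sample:
  cycle 0 → 0: weight = 7, length = 1, mean = 7/1 ≈ 7.000
  cycle 1 → 1: weight = 1, length = 1, mean = 1/1 ≈ 1.000
  cycle 0 → 1 → 0: weight = 18, length = 2, mean = 18/2 ≈ 9.000
  cycle 1 → 0 → 1: weight = 18, length = 2, mean = 18/2 ≈ 9.000
Minimum mean = 1.000, attained e.g. along the cycle 1 → 1 with weight 1 and length 1. So λ(A) = 1/1 = 1.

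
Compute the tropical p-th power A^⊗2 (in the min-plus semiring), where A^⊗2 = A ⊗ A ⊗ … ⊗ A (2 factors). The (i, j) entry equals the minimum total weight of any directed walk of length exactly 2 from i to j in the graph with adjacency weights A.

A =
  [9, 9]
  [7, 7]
A^⊗2 =
  [16, 16]
  [14, 14]

Each entry (A^⊗2)_ij equals the minimum over all length-2 walks i = v_0 → v_1 → … → v_2 = j of Σ_t A[v_t][v_{t+1}]. For example, for (i, j) = (0, 1) we minimise over 2 possible intermediate vertex sequences; the minimum is 16, attained along the walk 0 → 1 → 1.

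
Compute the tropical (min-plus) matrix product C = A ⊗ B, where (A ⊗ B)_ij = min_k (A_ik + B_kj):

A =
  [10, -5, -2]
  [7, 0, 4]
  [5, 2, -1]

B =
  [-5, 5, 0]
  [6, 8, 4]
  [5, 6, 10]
A ⊗ B =
  [1, 3, -1]
  [2, 8, 4]
  [0, 5, 5]

Apply the min-plus product entry-by-entry:
  C[0][0] = min over k of (A[0][0] + B[0][0] = 10 + -5 = 5, A[0][1] + B[1][0] = -5 + 6 = 1, A[0][2] + B[2][0] = -2 + 5 = 3) = 1 (attained at k = 1)
  C[0][1] = min over k of (A[0][0] + B[0][1] = 10 + 5 = 15, A[0][1] + B[1][1] = -5 + 8 = 3, A[0][2] + B[2][1] = -2 + 6 = 4) = 3 (attained at k = 1)
  C[0][2] = min over k of (A[0][0] + B[0][2] = 10 + 0 = 10, A[0][1] + B[1][2] = -5 + 4 = -1, A[0][2] + B[2][2] = -2 + 10 = 8) = -1 (attained at k = 1)
  C[1][0] = min over k of (A[1][0] + B[0][0] = 7 + -5 = 2, A[1][1] + B[1][0] = 0 + 6 = 6, A[1][2] + B[2][0] = 4 + 5 = 9) = 2 (attained at k = 0)
  C[1][1] = min over k of (A[1][0] + B[0][1] = 7 + 5 = 12, A[1][1] + B[1][1] = 0 + 8 = 8, A[1][2] + B[2][1] = 4 + 6 = 10) = 8 (attained at k = 1)
  C[1][2] = min over k of (A[1][0] + B[0][2] = 7 + 0 = 7, A[1][1] + B[1][2] = 0 + 4 = 4, A[1][2] + B[2][2] = 4 + 10 = 14) = 4 (attained at k = 1)
  C[2][0] = min over k of (A[2][0] + B[0][0] = 5 + -5 = 0, A[2][1] + B[1][0] = 2 + 6 = 8, A[2][2] + B[2][0] = -1 + 5 = 4) = 0 (attained at k = 0)
  C[2][1] = min over k of (A[2][0] + B[0][1] = 5 + 5 = 10, A[2][1] + B[1][1] = 2 + 8 = 10, A[2][2] + B[2][1] = -1 + 6 = 5) = 5 (attained at k = 2)
  C[2][2] = min over k of (A[2][0] + B[0][2] = 5 + 0 = 5, A[2][1] + B[1][2] = 2 + 4 = 6, A[2][2] + B[2][2] = -1 + 10 = 9) = 5 (attained at k = 0)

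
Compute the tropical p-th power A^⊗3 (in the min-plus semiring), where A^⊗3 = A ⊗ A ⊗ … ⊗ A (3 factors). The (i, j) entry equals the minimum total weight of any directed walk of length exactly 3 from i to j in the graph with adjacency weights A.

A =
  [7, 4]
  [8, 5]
A^⊗3 =
  [17, 14]
  [18, 15]

Each entry (A^⊗3)_ij equals the minimum over all length-3 walks i = v_0 → v_1 → … → v_3 = j of Σ_t A[v_t][v_{t+1}]. For example, for (i, j) = (0, 1) we minimise over 4 possible intermediate vertex sequences; the minimum is 14, attained along the walk 0 → 1 → 1 → 1.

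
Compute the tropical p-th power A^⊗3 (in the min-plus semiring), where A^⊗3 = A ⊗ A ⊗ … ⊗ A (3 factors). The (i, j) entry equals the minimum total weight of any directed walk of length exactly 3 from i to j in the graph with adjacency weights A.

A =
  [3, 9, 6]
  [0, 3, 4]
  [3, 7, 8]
A^⊗3 =
  [9, 15, 12]
  [6, 9, 9]
  [9, 13, 12]

Each entry (A^⊗3)_ij equals the minimum over all length-3 walks i = v_0 → v_1 → … → v_3 = j of Σ_t A[v_t][v_{t+1}]. For example, for (i, j) = (0, 2) we minimise over 9 possible intermediate vertex sequences; the minimum is 12, attained along the walk 0 → 0 → 0 → 2.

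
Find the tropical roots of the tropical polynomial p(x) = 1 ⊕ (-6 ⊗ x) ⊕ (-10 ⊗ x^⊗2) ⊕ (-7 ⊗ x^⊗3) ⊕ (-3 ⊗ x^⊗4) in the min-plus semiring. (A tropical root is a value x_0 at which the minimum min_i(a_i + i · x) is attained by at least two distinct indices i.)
Roots: {-4, -3, 4, 7}

Each tropical root is a break point of the lower envelope of the lines y = a_i + i · x (there are 5 lines, with slopes 0, 1, ..., 4). Only the lines that attain the minimum somewhere contribute to roots; other lines are dominated. Here the surviving (envelope) indices are i = 4, i = 3, i = 2, i = 1, i = 0.
Intersections between consecutive envelope lines give the roots: for adjacent envelope indices i < j the intersection is x = (a_i − a_j) / (j − i). Reading off the sorted break points: {-4, -3, 4, 7}.
Verification: at each break x_0, at least two indices attain the minimum of min_i(a_i + i · x_0).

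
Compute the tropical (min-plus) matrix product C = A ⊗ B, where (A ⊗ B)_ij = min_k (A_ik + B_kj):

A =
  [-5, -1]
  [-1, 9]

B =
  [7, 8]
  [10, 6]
A ⊗ B =
  [2, 3]
  [6, 7]

Apply the min-plus product entry-by-entry:
  C[0][0] = min over k of (A[0][0] + B[0][0] = -5 + 7 = 2, A[0][1] + B[1][0] = -1 + 10 = 9) = 2 (attained at k = 0)
  C[0][1] = min over k of (A[0][0] + B[0][1] = -5 + 8 = 3, A[0][1] + B[1][1] = -1 + 6 = 5) = 3 (attained at k = 0)
  C[1][0] = min over k of (A[1][0] + B[0][0] = -1 + 7 = 6, A[1][1] + B[1][0] = 9 + 10 = 19) = 6 (attained at k = 0)
  C[1][1] = min over k of (A[1][0] + B[0][1] = -1 + 8 = 7, A[1][1] + B[1][1] = 9 + 6 = 15) = 7 (attained at k = 0)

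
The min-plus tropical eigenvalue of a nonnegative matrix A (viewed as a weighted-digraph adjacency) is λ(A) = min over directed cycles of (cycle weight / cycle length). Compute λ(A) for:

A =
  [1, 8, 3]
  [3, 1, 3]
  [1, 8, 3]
λ(A) = 1

Enumerate directed cycles and compute their means (weight / length). Sample:
  cycle 0 → 0: weight = 1, length = 1, mean = 1/1 ≈ 1.000
  cycle 1 → 1: weight = 1, length = 1, mean = 1/1 ≈ 1.000
  cycle 2 → 2: weight = 3, length = 1, mean = 3/1 ≈ 3.000
  cycle 0 → 1 → 0: weight = 11, length = 2, mean = 11/2 ≈ 5.500
  cycle 0 → 2 → 0: weight = 4, length = 2, mean = 4/2 ≈ 2.000
  cycle 1 → 0 → 1: weight = 11, length = 2, mean = 11/2 ≈ 5.500
Minimum mean = 1.000, attained e.g. along the cycle 0 → 0 with weight 1 and length 1. So λ(A) = 1/1 = 1.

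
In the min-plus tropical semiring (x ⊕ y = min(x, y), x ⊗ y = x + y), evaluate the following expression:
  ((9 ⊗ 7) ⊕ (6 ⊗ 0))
((9 ⊗ 7) ⊕ (6 ⊗ 0)) = 6

Expand innermost to outermost. Recall ⊕ takes the minimum of its arguments and ⊗ takes their sum. Working out the expression ((9 ⊗ 7) ⊕ (6 ⊗ 0)) gives 6.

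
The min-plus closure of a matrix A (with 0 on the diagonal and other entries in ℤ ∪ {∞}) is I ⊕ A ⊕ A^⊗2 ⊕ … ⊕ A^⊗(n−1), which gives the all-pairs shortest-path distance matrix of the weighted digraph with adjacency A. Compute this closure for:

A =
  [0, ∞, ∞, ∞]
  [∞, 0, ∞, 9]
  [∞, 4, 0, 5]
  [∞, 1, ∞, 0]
Closure =
  [0, ∞, ∞, ∞]
  [∞, 0, ∞, 9]
  [∞, 4, 0, 5]
  [∞, 1, ∞, 0]

This is the Floyd-Warshall all-pairs shortest-path computation. For each intermediate vertex k = 0, 1, …, 3, update dist[i][j] ← min(dist[i][j], dist[i][k] + dist[k][j]). The final matrix gives, for each (i, j), the minimum total weight of any directed path from i to j (possibly empty when i = j).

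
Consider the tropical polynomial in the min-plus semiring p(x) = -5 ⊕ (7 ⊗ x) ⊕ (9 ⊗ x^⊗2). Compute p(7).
p(7) = -5

A tropical monomial a ⊗ x^⊗i evaluates to a + i · x. Evaluating each term at x = 7:
  Term 0 contributes -5 + 0 · 7 = -5
  Term 1 contributes 7 + 1 · 7 = 14
  Term 2 contributes 9 + 2 · 7 = 23
p(7) = ⊕ of these = min[-5, 14, 23] = -5.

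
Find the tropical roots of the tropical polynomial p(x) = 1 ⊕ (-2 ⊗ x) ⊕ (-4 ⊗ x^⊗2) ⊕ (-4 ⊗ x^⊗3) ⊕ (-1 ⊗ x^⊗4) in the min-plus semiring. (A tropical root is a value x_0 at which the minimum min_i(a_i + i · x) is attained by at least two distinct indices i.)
Roots: {-3, 0, 2, 3}

Each tropical root is a break point of the lower envelope of the lines y = a_i + i · x (there are 5 lines, with slopes 0, 1, ..., 4). Only the lines that attain the minimum somewhere contribute to roots; other lines are dominated. Here the surviving (envelope) indices are i = 4, i = 3, i = 2, i = 1, i = 0.
Intersections between consecutive envelope lines give the roots: for adjacent envelope indices i < j the intersection is x = (a_i − a_j) / (j − i). Reading off the sorted break points: {-3, 0, 2, 3}.
Verification: at each break x_0, at least two indices attain the minimum of min_i(a_i + i · x_0).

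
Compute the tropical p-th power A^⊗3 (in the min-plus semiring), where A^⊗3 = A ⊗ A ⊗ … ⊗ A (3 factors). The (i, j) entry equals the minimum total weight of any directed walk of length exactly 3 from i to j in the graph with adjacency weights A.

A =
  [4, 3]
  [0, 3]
A^⊗3 =
  [6, 6]
  [3, 6]

Each entry (A^⊗3)_ij equals the minimum over all length-3 walks i = v_0 → v_1 → … → v_3 = j of Σ_t A[v_t][v_{t+1}]. For example, for (i, j) = (0, 1) we minimise over 4 possible intermediate vertex sequences; the minimum is 6, attained along the walk 0 → 1 → 0 → 1.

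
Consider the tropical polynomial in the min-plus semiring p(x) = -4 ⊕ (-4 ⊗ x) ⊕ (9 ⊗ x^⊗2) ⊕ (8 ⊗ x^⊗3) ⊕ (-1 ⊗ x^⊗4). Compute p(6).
p(6) = -4

A tropical monomial a ⊗ x^⊗i evaluates to a + i · x. Evaluating each term at x = 6:
  Term 0 contributes -4 + 0 · 6 = -4
  Term 1 contributes -4 + 1 · 6 = 2
  Term 2 contributes 9 + 2 · 6 = 21
  Term 3 contributes 8 + 3 · 6 = 26
  Term 4 contributes -1 + 4 · 6 = 23
p(6) = ⊕ of these = min[-4, 2, 21, 26, 23] = -4.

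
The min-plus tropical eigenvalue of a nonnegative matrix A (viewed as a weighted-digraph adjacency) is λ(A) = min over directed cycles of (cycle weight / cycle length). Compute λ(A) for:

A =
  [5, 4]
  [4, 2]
λ(A) = 2

Enumerate directed cycles and compute their means (weight / length). Sample:
  cycle 0 → 0: weight = 5, length = 1, mean = 5/1 ≈ 5.000
  cycle 1 → 1: weight = 2, length = 1, mean = 2/1 ≈ 2.000
  cycle 0 → 1 → 0: weight = 8, length = 2, mean = 8/2 ≈ 4.000
  cycle 1 → 0 → 1: weight = 8, length = 2, mean = 8/2 ≈ 4.000
Minimum mean = 2.000, attained e.g. along the cycle 1 → 1 with weight 2 and length 1. So λ(A) = 2/1 = 2.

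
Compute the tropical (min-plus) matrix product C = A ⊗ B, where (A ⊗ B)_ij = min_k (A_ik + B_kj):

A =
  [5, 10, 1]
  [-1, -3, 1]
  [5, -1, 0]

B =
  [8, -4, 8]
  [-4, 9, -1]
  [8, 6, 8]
A ⊗ B =
  [6, 1, 9]
  [-7, -5, -4]
  [-5, 1, -2]

Apply the min-plus product entry-by-entry:
  C[0][0] = min over k of (A[0][0] + B[0][0] = 5 + 8 = 13, A[0][1] + B[1][0] = 10 + -4 = 6, A[0][2] + B[2][0] = 1 + 8 = 9) = 6 (attained at k = 1)
  C[0][1] = min over k of (A[0][0] + B[0][1] = 5 + -4 = 1, A[0][1] + B[1][1] = 10 + 9 = 19, A[0][2] + B[2][1] = 1 + 6 = 7) = 1 (attained at k = 0)
  C[0][2] = min over k of (A[0][0] + B[0][2] = 5 + 8 = 13, A[0][1] + B[1][2] = 10 + -1 = 9, A[0][2] + B[2][2] = 1 + 8 = 9) = 9 (attained at k = 1)
  C[1][0] = min over k of (A[1][0] + B[0][0] = -1 + 8 = 7, A[1][1] + B[1][0] = -3 + -4 = -7, A[1][2] + B[2][0] = 1 + 8 = 9) = -7 (attained at k = 1)
  C[1][1] = min over k of (A[1][0] + B[0][1] = -1 + -4 = -5, A[1][1] + B[1][1] = -3 + 9 = 6, A[1][2] + B[2][1] = 1 + 6 = 7) = -5 (attained at k = 0)
  C[1][2] = min over k of (A[1][0] + B[0][2] = -1 + 8 = 7, A[1][1] + B[1][2] = -3 + -1 = -4, A[1][2] + B[2][2] = 1 + 8 = 9) = -4 (attained at k = 1)
  C[2][0] = min over k of (A[2][0] + B[0][0] = 5 + 8 = 13, A[2][1] + B[1][0] = -1 + -4 = -5, A[2][2] + B[2][0] = 0 + 8 = 8) = -5 (attained at k = 1)
  C[2][1] = min over k of (A[2][0] + B[0][1] = 5 + -4 = 1, A[2][1] + B[1][1] = -1 + 9 = 8, A[2][2] + B[2][1] = 0 + 6 = 6) = 1 (attained at k = 0)
  C[2][2] = min over k of (A[2][0] + B[0][2] = 5 + 8 = 13, A[2][1] + B[1][2] = -1 + -1 = -2, A[2][2] + B[2][2] = 0 + 8 = 8) = -2 (attained at k = 1)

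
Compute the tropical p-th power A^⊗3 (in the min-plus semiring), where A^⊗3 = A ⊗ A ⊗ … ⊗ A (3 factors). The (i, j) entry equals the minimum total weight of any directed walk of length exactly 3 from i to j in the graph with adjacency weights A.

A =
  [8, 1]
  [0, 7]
A^⊗3 =
  [8, 2]
  [1, 8]

Each entry (A^⊗3)_ij equals the minimum over all length-3 walks i = v_0 → v_1 → … → v_3 = j of Σ_t A[v_t][v_{t+1}]. For example, for (i, j) = (0, 1) we minimise over 4 possible intermediate vertex sequences; the minimum is 2, attained along the walk 0 → 1 → 0 → 1.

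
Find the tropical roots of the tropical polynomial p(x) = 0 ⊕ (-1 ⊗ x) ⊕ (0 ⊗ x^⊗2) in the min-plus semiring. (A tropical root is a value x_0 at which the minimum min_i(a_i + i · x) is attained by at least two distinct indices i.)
Roots: {-1, 1}

Each tropical root is a break point of the lower envelope of the lines y = a_i + i · x (there are 3 lines, with slopes 0, 1, ..., 2). Only the lines that attain the minimum somewhere contribute to roots; other lines are dominated. Here the surviving (envelope) indices are i = 2, i = 1, i = 0.
Intersections between consecutive envelope lines give the roots: for adjacent envelope indices i < j the intersection is x = (a_i − a_j) / (j − i). Reading off the sorted break points: {-1, 1}.
Verification: at each break x_0, at least two indices attain the minimum of min_i(a_i + i · x_0).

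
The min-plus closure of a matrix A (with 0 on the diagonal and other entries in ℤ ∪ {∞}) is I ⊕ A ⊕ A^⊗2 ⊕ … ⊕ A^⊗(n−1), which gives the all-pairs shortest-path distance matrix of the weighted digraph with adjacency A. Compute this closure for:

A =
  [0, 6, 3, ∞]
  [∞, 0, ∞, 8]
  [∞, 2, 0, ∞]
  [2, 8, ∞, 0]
Closure =
  [0, 5, 3, 13]
  [10, 0, 13, 8]
  [12, 2, 0, 10]
  [2, 7, 5, 0]

This is the Floyd-Warshall all-pairs shortest-path computation. For each intermediate vertex k = 0, 1, …, 3, update dist[i][j] ← min(dist[i][j], dist[i][k] + dist[k][j]). The final matrix gives, for each (i, j), the minimum total weight of any directed path from i to j (possibly empty when i = j).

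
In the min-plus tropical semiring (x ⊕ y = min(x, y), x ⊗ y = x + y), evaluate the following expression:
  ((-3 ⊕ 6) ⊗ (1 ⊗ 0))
((-3 ⊕ 6) ⊗ (1 ⊗ 0)) = -2

Expand innermost to outermost. Recall ⊕ takes the minimum of its arguments and ⊗ takes their sum. Working out the expression ((-3 ⊕ 6) ⊗ (1 ⊗ 0)) gives -2.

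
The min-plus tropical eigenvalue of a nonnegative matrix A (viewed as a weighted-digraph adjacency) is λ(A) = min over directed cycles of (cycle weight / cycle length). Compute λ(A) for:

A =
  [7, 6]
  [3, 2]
λ(A) = 2

Enumerate directed cycles and compute their means (weight / length). Sample:
  cycle 0 → 0: weight = 7, length = 1, mean = 7/1 ≈ 7.000
  cycle 1 → 1: weight = 2, length = 1, mean = 2/1 ≈ 2.000
  cycle 0 → 1 → 0: weight = 9, length = 2, mean = 9/2 ≈ 4.500
  cycle 1 → 0 → 1: weight = 9, length = 2, mean = 9/2 ≈ 4.500
Minimum mean = 2.000, attained e.g. along the cycle 1 → 1 with weight 2 and length 1. So λ(A) = 2/1 = 2.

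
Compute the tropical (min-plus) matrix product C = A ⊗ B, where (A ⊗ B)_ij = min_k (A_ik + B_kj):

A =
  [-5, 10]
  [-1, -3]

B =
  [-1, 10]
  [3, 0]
A ⊗ B =
  [-6, 5]
  [-2, -3]

Apply the min-plus product entry-by-entry:
  C[0][0] = min over k of (A[0][0] + B[0][0] = -5 + -1 = -6, A[0][1] + B[1][0] = 10 + 3 = 13) = -6 (attained at k = 0)
  C[0][1] = min over k of (A[0][0] + B[0][1] = -5 + 10 = 5, A[0][1] + B[1][1] = 10 + 0 = 10) = 5 (attained at k = 0)
  C[1][0] = min over k of (A[1][0] + B[0][0] = -1 + -1 = -2, A[1][1] + B[1][0] = -3 + 3 = 0) = -2 (attained at k = 0)
  C[1][1] = min over k of (A[1][0] + B[0][1] = -1 + 10 = 9, A[1][1] + B[1][1] = -3 + 0 = -3) = -3 (attained at k = 1)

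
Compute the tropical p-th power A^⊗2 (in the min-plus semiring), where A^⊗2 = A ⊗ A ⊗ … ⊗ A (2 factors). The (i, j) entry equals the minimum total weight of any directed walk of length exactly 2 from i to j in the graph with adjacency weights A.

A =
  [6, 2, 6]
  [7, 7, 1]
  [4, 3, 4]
A^⊗2 =
  [9, 8, 3]
  [5, 4, 5]
  [8, 6, 4]

Each entry (A^⊗2)_ij equals the minimum over all length-2 walks i = v_0 → v_1 → … → v_2 = j of Σ_t A[v_t][v_{t+1}]. For example, for (i, j) = (0, 2) we minimise over 3 possible intermediate vertex sequences; the minimum is 3, attained along the walk 0 → 1 → 2.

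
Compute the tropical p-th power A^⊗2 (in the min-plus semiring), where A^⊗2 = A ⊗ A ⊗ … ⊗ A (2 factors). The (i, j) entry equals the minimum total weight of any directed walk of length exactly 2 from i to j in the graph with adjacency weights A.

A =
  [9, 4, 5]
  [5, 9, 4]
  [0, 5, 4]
A^⊗2 =
  [5, 10, 8]
  [4, 9, 8]
  [4, 4, 5]

Each entry (A^⊗2)_ij equals the minimum over all length-2 walks i = v_0 → v_1 → … → v_2 = j of Σ_t A[v_t][v_{t+1}]. For example, for (i, j) = (0, 2) we minimise over 3 possible intermediate vertex sequences; the minimum is 8, attained along the walk 0 → 1 → 2.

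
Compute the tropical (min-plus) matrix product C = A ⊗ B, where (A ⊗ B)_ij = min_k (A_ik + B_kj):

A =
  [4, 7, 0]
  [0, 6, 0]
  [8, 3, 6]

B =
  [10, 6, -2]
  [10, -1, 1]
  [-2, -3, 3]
A ⊗ B =
  [-2, -3, 2]
  [-2, -3, -2]
  [4, 2, 4]

Apply the min-plus product entry-by-entry:
  C[0][0] = min over k of (A[0][0] + B[0][0] = 4 + 10 = 14, A[0][1] + B[1][0] = 7 + 10 = 17, A[0][2] + B[2][0] = 0 + -2 = -2) = -2 (attained at k = 2)
  C[0][1] = min over k of (A[0][0] + B[0][1] = 4 + 6 = 10, A[0][1] + B[1][1] = 7 + -1 = 6, A[0][2] + B[2][1] = 0 + -3 = -3) = -3 (attained at k = 2)
  C[0][2] = min over k of (A[0][0] + B[0][2] = 4 + -2 = 2, A[0][1] + B[1][2] = 7 + 1 = 8, A[0][2] + B[2][2] = 0 + 3 = 3) = 2 (attained at k = 0)
  C[1][0] = min over k of (A[1][0] + B[0][0] = 0 + 10 = 10, A[1][1] + B[1][0] = 6 + 10 = 16, A[1][2] + B[2][0] = 0 + -2 = -2) = -2 (attained at k = 2)
  C[1][1] = min over k of (A[1][0] + B[0][1] = 0 + 6 = 6, A[1][1] + B[1][1] = 6 + -1 = 5, A[1][2] + B[2][1] = 0 + -3 = -3) = -3 (attained at k = 2)
  C[1][2] = min over k of (A[1][0] + B[0][2] = 0 + -2 = -2, A[1][1] + B[1][2] = 6 + 1 = 7, A[1][2] + B[2][2] = 0 + 3 = 3) = -2 (attained at k = 0)
  C[2][0] = min over k of (A[2][0] + B[0][0] = 8 + 10 = 18, A[2][1] + B[1][0] = 3 + 10 = 13, A[2][2] + B[2][0] = 6 + -2 = 4) = 4 (attained at k = 2)
  C[2][1] = min over k of (A[2][0] + B[0][1] = 8 + 6 = 14, A[2][1] + B[1][1] = 3 + -1 = 2, A[2][2] + B[2][1] = 6 + -3 = 3) = 2 (attained at k = 1)
  C[2][2] = min over k of (A[2][0] + B[0][2] = 8 + -2 = 6, A[2][1] + B[1][2] = 3 + 1 = 4, A[2][2] + B[2][2] = 6 + 3 = 9) = 4 (attained at k = 1)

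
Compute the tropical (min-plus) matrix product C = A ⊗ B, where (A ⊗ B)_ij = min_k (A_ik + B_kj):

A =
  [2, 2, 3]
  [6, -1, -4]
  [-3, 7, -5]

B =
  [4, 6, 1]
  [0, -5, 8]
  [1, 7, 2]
A ⊗ B =
  [2, -3, 3]
  [-3, -6, -2]
  [-4, 2, -3]

Apply the min-plus product entry-by-entry:
  C[0][0] = min over k of (A[0][0] + B[0][0] = 2 + 4 = 6, A[0][1] + B[1][0] = 2 + 0 = 2, A[0][2] + B[2][0] = 3 + 1 = 4) = 2 (attained at k = 1)
  C[0][1] = min over k of (A[0][0] + B[0][1] = 2 + 6 = 8, A[0][1] + B[1][1] = 2 + -5 = -3, A[0][2] + B[2][1] = 3 + 7 = 10) = -3 (attained at k = 1)
  C[0][2] = min over k of (A[0][0] + B[0][2] = 2 + 1 = 3, A[0][1] + B[1][2] = 2 + 8 = 10, A[0][2] + B[2][2] = 3 + 2 = 5) = 3 (attained at k = 0)
  C[1][0] = min over k of (A[1][0] + B[0][0] = 6 + 4 = 10, A[1][1] + B[1][0] = -1 + 0 = -1, A[1][2] + B[2][0] = -4 + 1 = -3) = -3 (attained at k = 2)
  C[1][1] = min over k of (A[1][0] + B[0][1] = 6 + 6 = 12, A[1][1] + B[1][1] = -1 + -5 = -6, A[1][2] + B[2][1] = -4 + 7 = 3) = -6 (attained at k = 1)
  C[1][2] = min over k of (A[1][0] + B[0][2] = 6 + 1 = 7, A[1][1] + B[1][2] = -1 + 8 = 7, A[1][2] + B[2][2] = -4 + 2 = -2) = -2 (attained at k = 2)
  C[2][0] = min over k of (A[2][0] + B[0][0] = -3 + 4 = 1, A[2][1] + B[1][0] = 7 + 0 = 7, A[2][2] + B[2][0] = -5 + 1 = -4) = -4 (attained at k = 2)
  C[2][1] = min over k of (A[2][0] + B[0][1] = -3 + 6 = 3, A[2][1] + B[1][1] = 7 + -5 = 2, A[2][2] + B[2][1] = -5 + 7 = 2) = 2 (attained at k = 1)
  C[2][2] = min over k of (A[2][0] + B[0][2] = -3 + 1 = -2, A[2][1] + B[1][2] = 7 + 8 = 15, A[2][2] + B[2][2] = -5 + 2 = -3) = -3 (attained at k = 2)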